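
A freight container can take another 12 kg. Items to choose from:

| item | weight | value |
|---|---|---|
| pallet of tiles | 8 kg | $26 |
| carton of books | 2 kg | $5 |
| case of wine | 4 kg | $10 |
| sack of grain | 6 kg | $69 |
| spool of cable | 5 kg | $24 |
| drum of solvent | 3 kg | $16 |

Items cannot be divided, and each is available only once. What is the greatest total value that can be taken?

This is a 0/1 knapsack; check combinations near the capacity.
- sack of grain+spool of cable: weight 6+5=11, value 69+24=93
- carton of books+sack of grain+drum of solvent: weight 2+6+3=11, value 5+69+16=90
- sack of grain+drum of solvent: weight 6+3=9, value 69+16=85
- carton of books+case of wine+sack of grain: weight 2+4+6=12, value 5+10+69=84
Best: $93.

$93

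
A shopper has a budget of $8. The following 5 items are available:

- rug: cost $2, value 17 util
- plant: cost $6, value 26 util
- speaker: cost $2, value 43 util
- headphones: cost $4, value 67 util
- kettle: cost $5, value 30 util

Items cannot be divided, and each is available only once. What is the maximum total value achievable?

Check high-value combinations within $8:
- rug+speaker+headphones: cost 2+2+4=8, value 17+43+67=127
- speaker+headphones: cost 2+4=6, value 43+67=110
- rug+headphones: cost 2+4=6, value 17+67=84
- speaker+kettle: cost 2+5=7, value 43+30=73
- plant+speaker: cost 6+2=8, value 26+43=69
Best: 127 util.

127 util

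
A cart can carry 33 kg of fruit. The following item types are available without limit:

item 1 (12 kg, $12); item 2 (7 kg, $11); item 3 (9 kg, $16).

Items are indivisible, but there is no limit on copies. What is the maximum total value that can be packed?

Best value-per-unit is item 3 at 16/9; filling with it alone gives 3×16 = 48.
Optimal mix: 2×item 2 + 2×item 3 → weight 32, value 54.

$54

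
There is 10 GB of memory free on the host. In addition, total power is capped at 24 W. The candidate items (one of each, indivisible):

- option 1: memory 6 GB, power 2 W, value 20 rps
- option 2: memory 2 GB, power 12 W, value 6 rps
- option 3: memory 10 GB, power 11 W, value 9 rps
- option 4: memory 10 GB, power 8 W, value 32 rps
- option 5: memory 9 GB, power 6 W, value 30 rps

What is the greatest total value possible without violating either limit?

32 rps

Feasible sets respecting both limits:
- option 4: memory 10, power 8, value 32
- option 5: memory 9, power 6, value 30
- option 1+option 2: memory 8, power 14, value 26
- option 1: memory 6, power 2, value 20
Best: 32 rps.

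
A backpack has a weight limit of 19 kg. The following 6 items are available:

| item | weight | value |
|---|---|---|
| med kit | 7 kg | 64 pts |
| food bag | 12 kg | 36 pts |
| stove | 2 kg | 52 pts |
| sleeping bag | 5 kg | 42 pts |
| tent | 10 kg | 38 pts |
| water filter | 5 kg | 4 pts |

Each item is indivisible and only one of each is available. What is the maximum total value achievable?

Check high-value combinations within 19 kg:
- med kit+stove+sleeping bag+water filter: weight 7+2+5+5=19, value 64+52+42+4=162
- med kit+stove+sleeping bag: weight 7+2+5=14, value 64+52+42=158
- med kit+stove+tent: weight 7+2+10=19, value 64+52+38=154
Best: 162 pts.

162 pts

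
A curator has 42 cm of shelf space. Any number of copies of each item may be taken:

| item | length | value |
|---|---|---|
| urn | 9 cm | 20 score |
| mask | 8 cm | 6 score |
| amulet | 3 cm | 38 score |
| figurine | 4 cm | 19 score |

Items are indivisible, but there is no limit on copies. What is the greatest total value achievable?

Best value-per-unit is amulet at 38/3, and filling with it alone uses length 14×3=42. No mix of the others beats 14×38 = 532.

532 score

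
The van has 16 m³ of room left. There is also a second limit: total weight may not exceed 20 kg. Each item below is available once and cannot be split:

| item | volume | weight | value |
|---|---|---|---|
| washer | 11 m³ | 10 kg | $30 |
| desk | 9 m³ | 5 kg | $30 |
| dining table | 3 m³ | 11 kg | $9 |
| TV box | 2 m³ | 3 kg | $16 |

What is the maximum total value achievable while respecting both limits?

$55

Feasible sets respecting both limits:
- desk+dining table+TV box: volume 14, weight 19, value 55
- washer+TV box: volume 13, weight 13, value 46
- desk+TV box: volume 11, weight 8, value 46
Best: $55.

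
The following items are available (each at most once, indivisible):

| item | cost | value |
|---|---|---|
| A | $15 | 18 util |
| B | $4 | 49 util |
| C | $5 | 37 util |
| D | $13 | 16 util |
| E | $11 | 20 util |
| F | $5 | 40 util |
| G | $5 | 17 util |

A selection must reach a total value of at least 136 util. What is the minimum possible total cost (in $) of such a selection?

19

Subsets with value ≥ 136, sorted by total cost:
- B+C+F+G: cost 19, value 143
- B+C+E+F: cost 25, value 146
Minimum cost: 19 $.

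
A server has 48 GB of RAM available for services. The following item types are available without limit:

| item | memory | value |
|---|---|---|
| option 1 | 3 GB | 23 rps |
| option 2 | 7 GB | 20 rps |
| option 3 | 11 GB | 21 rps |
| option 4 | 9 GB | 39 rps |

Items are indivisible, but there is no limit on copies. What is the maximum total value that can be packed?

368 rps

Best value-per-unit is option 1 at 23/3, and filling with it alone uses memory 16×3=48. No mix of the others beats 16×23 = 368.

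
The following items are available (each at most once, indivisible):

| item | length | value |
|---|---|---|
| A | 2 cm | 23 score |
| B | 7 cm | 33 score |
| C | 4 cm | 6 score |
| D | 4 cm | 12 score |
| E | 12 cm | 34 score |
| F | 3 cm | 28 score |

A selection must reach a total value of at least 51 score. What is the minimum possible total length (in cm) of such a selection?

Subsets with value ≥ 51, sorted by total length:
- A+F: length 5, value 51
- A+D+F: length 9, value 63
Minimum length: 5 cm.

5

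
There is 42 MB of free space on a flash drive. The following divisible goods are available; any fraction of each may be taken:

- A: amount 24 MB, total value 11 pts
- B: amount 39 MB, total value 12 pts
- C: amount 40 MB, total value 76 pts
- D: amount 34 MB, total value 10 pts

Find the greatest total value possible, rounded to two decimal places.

76.92

Take in order of value per unit:
- C (76/40 per unit): all 40 → value 76, running total 76.00
- A (11/24 per unit): 2 of 24 → value 2×11/24 = 0.9167, running total 76.92
Total 76.92.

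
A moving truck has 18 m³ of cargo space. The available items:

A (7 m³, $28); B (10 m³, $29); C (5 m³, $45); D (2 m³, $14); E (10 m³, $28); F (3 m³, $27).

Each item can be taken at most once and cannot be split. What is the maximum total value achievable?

$114

Check high-value combinations within 18 m³:
- A+C+D+F: volume 7+5+2+3=17, value 28+45+14+27=114
- B+C+F: volume 10+5+3=18, value 29+45+27=101
- A+C+F: volume 7+5+3=15, value 28+45+27=100
Best: $114.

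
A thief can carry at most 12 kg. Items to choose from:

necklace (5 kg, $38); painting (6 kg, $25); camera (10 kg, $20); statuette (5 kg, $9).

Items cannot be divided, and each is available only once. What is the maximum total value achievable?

$63

Check high-value combinations within 12 kg:
- necklace+painting: weight 5+6=11, value 38+25=63
- necklace+statuette: weight 5+5=10, value 38+9=47
- necklace: weight 5, value 38
- painting+statuette: weight 6+5=11, value 25+9=34
Best: $63.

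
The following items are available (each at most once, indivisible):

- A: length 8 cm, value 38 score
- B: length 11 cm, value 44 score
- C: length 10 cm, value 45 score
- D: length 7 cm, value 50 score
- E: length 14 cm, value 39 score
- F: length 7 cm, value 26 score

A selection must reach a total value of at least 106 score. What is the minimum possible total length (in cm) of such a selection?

Subsets with value ≥ 106, sorted by total length:
- A+D+F: length 22, value 114
- C+D+F: length 24, value 121
- A+C+D: length 25, value 133
- B+D+F: length 25, value 120
Minimum length: 22 cm.

22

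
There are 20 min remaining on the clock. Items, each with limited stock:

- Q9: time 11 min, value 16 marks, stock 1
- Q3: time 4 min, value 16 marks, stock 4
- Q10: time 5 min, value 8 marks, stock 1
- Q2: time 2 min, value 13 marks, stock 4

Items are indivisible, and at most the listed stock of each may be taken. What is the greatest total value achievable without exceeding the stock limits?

100 marks

Best selections within time 20 and stock limits:
- 3×Q3 + 4×Q2: time 20, value 100
- 4×Q3 + 2×Q2: time 20, value 90
- 3×Q3 + 3×Q2: time 18, value 87
- 2×Q3 + 4×Q2: time 16, value 84
Best: 100 marks.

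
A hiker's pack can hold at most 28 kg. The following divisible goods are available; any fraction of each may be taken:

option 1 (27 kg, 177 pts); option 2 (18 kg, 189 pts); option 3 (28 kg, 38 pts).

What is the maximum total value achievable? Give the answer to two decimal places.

Take in order of value per unit:
- option 2 (189/18 per unit): all 18 → value 189, running total 189.00
- option 1 (177/27 per unit): 10 of 27 → value 10×177/27 = 65.5556, running total 254.56
Total 254.56.

254.56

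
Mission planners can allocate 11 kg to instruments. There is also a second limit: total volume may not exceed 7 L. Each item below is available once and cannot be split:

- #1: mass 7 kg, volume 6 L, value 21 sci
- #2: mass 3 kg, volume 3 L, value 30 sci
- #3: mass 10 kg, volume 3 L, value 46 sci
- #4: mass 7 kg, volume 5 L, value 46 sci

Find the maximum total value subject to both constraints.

Feasible sets respecting both limits:
- #3: mass 10, volume 3, value 46
- #4: mass 7, volume 5, value 46
- #2: mass 3, volume 3, value 30
- #1: mass 7, volume 6, value 21
Best: 46 sci.

46 sci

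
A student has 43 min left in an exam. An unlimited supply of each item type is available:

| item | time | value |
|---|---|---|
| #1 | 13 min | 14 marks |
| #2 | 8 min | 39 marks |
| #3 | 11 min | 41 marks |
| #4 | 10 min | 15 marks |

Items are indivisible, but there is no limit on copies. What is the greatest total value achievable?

Best value-per-unit is #2 at 39/8; filling with it alone gives 5×39 = 195.
Optimal mix: 4×#2 + 1×#3 → time 43, value 197.

197 marks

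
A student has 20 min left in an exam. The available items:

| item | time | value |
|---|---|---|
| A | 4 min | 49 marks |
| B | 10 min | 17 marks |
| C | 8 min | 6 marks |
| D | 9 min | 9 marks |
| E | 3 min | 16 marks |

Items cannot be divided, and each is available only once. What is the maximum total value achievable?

82 marks

This is a 0/1 knapsack; check combinations near the capacity.
- A+B+E: time 4+10+3=17, value 49+17+16=82
- A+D+E: time 4+9+3=16, value 49+9+16=74
- A+C+E: time 4+8+3=15, value 49+6+16=71
- A+B: time 4+10=14, value 49+17=66
Best: 82 marks.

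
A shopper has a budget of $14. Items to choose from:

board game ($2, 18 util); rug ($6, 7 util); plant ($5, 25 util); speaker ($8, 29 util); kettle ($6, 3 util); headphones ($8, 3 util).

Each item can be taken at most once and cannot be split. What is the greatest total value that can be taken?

Check high-value combinations within $14:
- plant+speaker: cost 5+8=13, value 25+29=54
- board game+rug+plant: cost 2+6+5=13, value 18+7+25=50
- board game+speaker: cost 2+8=10, value 18+29=47
- board game+plant+kettle: cost 2+5+6=13, value 18+25+3=46
- board game+plant: cost 2+5=7, value 18+25=43
Best: 54 util.

54 util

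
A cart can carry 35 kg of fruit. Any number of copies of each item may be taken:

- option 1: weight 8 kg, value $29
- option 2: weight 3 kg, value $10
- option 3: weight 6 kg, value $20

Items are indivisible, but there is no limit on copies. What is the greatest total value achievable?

Best value-per-unit is option 1 at 29/8; filling with it alone gives 4×29 = 116.
Optimal mix: 4×option 1 + 1×option 2 → weight 35, value 126.

$126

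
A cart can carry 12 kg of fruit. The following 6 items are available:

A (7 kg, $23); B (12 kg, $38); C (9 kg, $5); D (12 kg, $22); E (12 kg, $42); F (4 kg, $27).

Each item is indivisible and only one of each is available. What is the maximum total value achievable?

This is a 0/1 knapsack; check combinations near the capacity.
- A+F: weight 7+4=11, value 23+27=50
- E: weight 12, value 42
- B: weight 12, value 38
- F: weight 4, value 27
- A: weight 7, value 23
Best: $50.

$50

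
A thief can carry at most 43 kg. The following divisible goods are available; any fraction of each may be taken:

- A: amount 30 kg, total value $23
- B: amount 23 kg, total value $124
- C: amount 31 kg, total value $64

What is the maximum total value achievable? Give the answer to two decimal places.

165.29

Take in order of value per unit:
- B (124/23 per unit): all 23 → value 124, running total 124.00
- C (64/31 per unit): 20 of 31 → value 20×64/31 = 41.2903, running total 165.29
Total 165.29.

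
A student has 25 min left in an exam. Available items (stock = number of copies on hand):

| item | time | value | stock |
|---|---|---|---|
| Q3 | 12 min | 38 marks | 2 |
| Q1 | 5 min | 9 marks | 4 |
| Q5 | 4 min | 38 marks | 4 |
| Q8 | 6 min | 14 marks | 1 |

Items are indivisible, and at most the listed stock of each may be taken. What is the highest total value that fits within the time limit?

166 marks

Best selections within time 25 and stock limits:
- 4×Q5 + 1×Q8: time 22, value 166
- 1×Q1 + 4×Q5: time 21, value 161
- 4×Q5: time 16, value 152
- 1×Q3 + 3×Q5: time 24, value 152
Best: 166 marks.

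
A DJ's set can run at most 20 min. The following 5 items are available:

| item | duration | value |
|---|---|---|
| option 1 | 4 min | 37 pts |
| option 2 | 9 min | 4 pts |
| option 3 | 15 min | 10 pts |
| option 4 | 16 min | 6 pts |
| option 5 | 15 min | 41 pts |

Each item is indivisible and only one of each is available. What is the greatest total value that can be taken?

Check high-value combinations within 20 min:
- option 1+option 5: duration 4+15=19, value 37+41=78
- option 1+option 3: duration 4+15=19, value 37+10=47
- option 1+option 4: duration 4+16=20, value 37+6=43
Best: 78 pts.

78 pts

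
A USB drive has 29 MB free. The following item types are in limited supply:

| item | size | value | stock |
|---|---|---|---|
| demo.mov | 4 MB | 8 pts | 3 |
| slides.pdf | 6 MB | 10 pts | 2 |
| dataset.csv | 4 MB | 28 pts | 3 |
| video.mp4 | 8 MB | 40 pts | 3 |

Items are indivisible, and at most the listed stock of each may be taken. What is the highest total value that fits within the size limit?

Top feasible selections:
- 3×dataset.csv + 2×video.mp4: size 28, value 164
- 1×dataset.csv + 3×video.mp4: size 28, value 148
- 1×demo.mov + 2×dataset.csv + 2×video.mp4: size 28, value 144
Best: 164 pts.

164 pts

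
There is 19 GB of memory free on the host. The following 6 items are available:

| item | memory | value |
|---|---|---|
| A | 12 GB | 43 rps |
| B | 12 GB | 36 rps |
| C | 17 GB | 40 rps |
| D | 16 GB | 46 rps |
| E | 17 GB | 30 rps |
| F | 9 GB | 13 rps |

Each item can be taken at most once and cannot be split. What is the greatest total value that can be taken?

Check high-value combinations within 19 GB:
- D: memory 16, value 46
- A: memory 12, value 43
- C: memory 17, value 40
- B: memory 12, value 36
- E: memory 17, value 30
Best: 46 rps.

46 rps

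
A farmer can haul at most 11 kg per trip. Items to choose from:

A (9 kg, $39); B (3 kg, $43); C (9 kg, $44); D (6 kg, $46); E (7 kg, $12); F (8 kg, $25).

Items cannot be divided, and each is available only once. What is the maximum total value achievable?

Check high-value combinations within 11 kg:
- B+D: weight 3+6=9, value 43+46=89
- B+F: weight 3+8=11, value 43+25=68
- B+E: weight 3+7=10, value 43+12=55
- D: weight 6, value 46
Best: $89.

$89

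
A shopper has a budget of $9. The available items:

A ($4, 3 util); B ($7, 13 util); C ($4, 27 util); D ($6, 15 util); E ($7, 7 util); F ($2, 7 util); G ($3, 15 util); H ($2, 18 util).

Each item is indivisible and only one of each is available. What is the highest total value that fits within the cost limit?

60 util

This is a 0/1 knapsack; check combinations near the capacity.
- C+G+H: cost 4+3+2=9, value 27+15+18=60
- C+F+H: cost 4+2+2=8, value 27+7+18=52
- C+F+G: cost 4+2+3=9, value 27+7+15=49
- C+H: cost 4+2=6, value 27+18=45
Best: 60 util.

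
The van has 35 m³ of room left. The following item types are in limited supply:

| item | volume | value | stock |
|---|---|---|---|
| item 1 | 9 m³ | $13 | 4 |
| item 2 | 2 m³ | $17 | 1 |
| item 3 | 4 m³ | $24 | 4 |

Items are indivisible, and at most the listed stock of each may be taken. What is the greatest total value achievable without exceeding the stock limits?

Best selections within volume 35 and stock limits:
- 1×item 1 + 1×item 2 + 4×item 3: volume 27, value 126
- 2×item 1 + 4×item 3: volume 34, value 122
- 2×item 1 + 1×item 2 + 3×item 3: volume 32, value 115
Best: $126.

$126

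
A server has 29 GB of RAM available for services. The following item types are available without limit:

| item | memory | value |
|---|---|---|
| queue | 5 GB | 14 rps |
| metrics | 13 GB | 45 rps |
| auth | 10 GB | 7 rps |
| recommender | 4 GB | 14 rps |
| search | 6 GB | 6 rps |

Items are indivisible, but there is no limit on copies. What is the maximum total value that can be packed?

Best value-per-unit is recommender at 14/4; filling with it alone gives 7×14 = 98.
Optimal mix: 1×metrics + 4×recommender → memory 29, value 101.

101 rps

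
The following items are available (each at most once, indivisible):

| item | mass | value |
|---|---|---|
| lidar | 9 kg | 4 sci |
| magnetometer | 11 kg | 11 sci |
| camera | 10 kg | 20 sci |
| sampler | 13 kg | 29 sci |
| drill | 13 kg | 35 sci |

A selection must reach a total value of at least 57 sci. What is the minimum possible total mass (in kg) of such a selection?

26

Subsets with value ≥ 57, sorted by total mass:
- sampler+drill: mass 26, value 64
- lidar+camera+drill: mass 32, value 59
- magnetometer+camera+drill: mass 34, value 66
Minimum mass: 26 kg.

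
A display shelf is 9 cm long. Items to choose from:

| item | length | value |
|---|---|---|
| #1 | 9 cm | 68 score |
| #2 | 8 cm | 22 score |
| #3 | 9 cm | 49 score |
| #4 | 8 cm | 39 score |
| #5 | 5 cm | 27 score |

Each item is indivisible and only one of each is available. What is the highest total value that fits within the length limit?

This is a 0/1 knapsack; check combinations near the capacity.
- #1: length 9, value 68
- #3: length 9, value 49
- #4: length 8, value 39
- #5: length 5, value 27
- #2: length 8, value 22
Best: 68 score.

68 score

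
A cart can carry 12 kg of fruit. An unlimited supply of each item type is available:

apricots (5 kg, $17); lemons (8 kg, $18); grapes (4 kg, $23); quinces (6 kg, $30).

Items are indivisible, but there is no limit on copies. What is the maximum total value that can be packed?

$69

Best value-per-unit is grapes at 23/4, and filling with it alone uses weight 3×4=12. No mix of the others beats 3×23 = 69.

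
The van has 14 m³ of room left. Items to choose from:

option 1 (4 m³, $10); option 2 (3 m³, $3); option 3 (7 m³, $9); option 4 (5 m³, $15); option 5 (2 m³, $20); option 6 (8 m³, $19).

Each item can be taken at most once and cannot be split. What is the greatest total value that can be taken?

$49

Check high-value combinations within 14 m³:
- option 1+option 5+option 6: volume 4+2+8=14, value 10+20+19=49
- option 1+option 2+option 4+option 5: volume 4+3+5+2=14, value 10+3+15+20=48
- option 1+option 4+option 5: volume 4+5+2=11, value 10+15+20=45
- option 3+option 4+option 5: volume 7+5+2=14, value 9+15+20=44
- option 2+option 5+option 6: volume 3+2+8=13, value 3+20+19=42
Best: $49.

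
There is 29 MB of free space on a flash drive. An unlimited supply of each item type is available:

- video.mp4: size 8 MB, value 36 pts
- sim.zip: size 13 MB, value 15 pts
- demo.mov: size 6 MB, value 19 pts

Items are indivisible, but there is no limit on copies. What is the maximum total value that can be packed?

110 pts

Best value-per-unit is video.mp4 at 36/8; filling with it alone gives 3×36 = 108.
Optimal mix: 2×video.mp4 + 2×demo.mov → size 28, value 110.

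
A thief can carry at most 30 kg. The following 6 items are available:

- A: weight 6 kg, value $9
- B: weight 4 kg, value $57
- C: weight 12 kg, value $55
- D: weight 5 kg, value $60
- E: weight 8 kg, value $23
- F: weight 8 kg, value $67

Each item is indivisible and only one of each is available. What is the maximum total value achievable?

$239

Check high-value combinations within 30 kg:
- B+C+D+F: weight 4+12+5+8=29, value 57+55+60+67=239
- B+D+E+F: weight 4+5+8+8=25, value 57+60+23+67=207
- B+C+D+E: weight 4+12+5+8=29, value 57+55+60+23=195
- A+B+D+F: weight 6+4+5+8=23, value 9+57+60+67=193
- A+B+C+F: weight 6+4+12+8=30, value 9+57+55+67=188
Best: $239.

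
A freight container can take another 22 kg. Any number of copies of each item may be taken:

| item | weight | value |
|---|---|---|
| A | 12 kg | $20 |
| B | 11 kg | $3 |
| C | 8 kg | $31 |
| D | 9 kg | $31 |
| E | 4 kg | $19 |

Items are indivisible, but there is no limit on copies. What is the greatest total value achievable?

Best value-per-unit is E at 19/4, and filling with it alone uses weight 5×4=20. No mix of the others beats 5×19 = 95.

$95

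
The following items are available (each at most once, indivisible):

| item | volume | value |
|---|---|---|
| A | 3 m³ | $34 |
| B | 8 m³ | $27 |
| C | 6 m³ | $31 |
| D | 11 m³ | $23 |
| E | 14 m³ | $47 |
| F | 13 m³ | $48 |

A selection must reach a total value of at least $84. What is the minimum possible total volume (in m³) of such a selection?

Subsets with value ≥ 84, sorted by total volume:
- A+B+C: volume 17, value 92
- A+C+D: volume 20, value 88
- A+C+F: volume 22, value 113
Minimum volume: 17 m³.

17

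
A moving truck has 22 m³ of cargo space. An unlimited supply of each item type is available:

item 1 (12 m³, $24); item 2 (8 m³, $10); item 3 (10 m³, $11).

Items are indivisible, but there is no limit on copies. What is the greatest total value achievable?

$35

Best value-per-unit is item 1 at 24/12; filling with it alone gives 1×24 = 24.
Optimal mix: 1×item 1 + 1×item 3 → volume 22, value 35.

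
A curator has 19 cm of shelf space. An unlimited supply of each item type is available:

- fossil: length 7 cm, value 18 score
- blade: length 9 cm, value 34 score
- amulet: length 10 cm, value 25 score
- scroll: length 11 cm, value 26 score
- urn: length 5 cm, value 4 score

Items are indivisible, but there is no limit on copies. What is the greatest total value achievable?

68 score

Best value-per-unit is blade at 34/9, and filling with it alone uses length 2×9=18. No mix of the others beats 2×34 = 68.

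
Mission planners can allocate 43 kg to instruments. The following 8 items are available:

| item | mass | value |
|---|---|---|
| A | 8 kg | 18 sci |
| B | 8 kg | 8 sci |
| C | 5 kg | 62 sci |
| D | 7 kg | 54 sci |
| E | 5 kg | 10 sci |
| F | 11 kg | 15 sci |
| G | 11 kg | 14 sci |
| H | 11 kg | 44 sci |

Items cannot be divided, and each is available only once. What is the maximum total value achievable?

193 sci

This is a 0/1 knapsack; check combinations near the capacity.
- A+C+D+F+H: mass 8+5+7+11+11=42, value 18+62+54+15+44=193
- A+C+D+G+H: mass 8+5+7+11+11=42, value 18+62+54+14+44=192
- A+C+D+E+H: mass 8+5+7+5+11=36, value 18+62+54+10+44=188
- A+B+C+D+H: mass 8+8+5+7+11=39, value 18+8+62+54+44=186
Best: 193 sci.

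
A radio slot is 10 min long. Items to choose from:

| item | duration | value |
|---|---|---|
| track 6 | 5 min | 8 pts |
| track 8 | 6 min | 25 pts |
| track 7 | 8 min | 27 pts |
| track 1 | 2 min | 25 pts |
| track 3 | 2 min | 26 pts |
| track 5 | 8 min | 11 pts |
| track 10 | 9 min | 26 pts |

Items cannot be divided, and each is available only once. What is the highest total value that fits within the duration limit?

This is a 0/1 knapsack; check combinations near the capacity.
- track 8+track 1+track 3: duration 6+2+2=10, value 25+25+26=76
- track 6+track 1+track 3: duration 5+2+2=9, value 8+25+26=59
- track 7+track 3: duration 8+2=10, value 27+26=53
- track 7+track 1: duration 8+2=10, value 27+25=52
- track 1+track 3: duration 2+2=4, value 25+26=51
Best: 76 pts.

76 pts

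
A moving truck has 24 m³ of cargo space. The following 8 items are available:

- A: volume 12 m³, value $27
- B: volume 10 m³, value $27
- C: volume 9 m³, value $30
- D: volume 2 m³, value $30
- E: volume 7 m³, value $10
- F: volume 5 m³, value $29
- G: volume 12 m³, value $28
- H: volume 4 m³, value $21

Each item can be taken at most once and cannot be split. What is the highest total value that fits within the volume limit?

$110

Check high-value combinations within 24 m³:
- C+D+F+H: volume 9+2+5+4=20, value 30+30+29+21=110
- D+F+G+H: volume 2+5+12+4=23, value 30+29+28+21=108
- B+D+F+H: volume 10+2+5+4=21, value 27+30+29+21=107
- A+D+F+H: volume 12+2+5+4=23, value 27+30+29+21=107
Best: $110.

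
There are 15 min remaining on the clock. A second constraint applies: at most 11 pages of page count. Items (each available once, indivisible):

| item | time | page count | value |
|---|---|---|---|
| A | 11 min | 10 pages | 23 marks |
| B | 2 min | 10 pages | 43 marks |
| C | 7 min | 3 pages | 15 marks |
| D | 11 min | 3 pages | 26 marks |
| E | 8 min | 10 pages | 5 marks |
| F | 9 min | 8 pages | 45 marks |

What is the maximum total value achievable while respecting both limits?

45 marks

Feasible sets respecting both limits:
- F: time 9, page count 8, value 45
- B: time 2, page count 10, value 43
- D: time 11, page count 3, value 26
- A: time 11, page count 10, value 23
Best: 45 marks.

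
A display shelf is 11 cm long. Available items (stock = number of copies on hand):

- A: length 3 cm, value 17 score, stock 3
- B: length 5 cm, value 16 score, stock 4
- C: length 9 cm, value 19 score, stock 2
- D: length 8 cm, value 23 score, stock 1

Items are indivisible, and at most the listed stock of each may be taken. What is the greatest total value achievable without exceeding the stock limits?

Best selections within length 11 and stock limits:
- 3×A: length 9, value 51
- 2×A + 1×B: length 11, value 50
Best: 51 score.

51 score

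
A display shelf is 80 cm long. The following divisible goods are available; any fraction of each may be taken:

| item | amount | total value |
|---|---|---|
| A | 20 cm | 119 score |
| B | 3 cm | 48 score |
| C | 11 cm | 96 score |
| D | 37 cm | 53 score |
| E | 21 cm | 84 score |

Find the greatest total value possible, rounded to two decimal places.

382.81

Take in order of value per unit:
- B (48/3 per unit): all 3 → value 48, running total 48.00
- C (96/11 per unit): all 11 → value 96, running total 144.00
- A (119/20 per unit): all 20 → value 119, running total 263.00
- E (84/21 per unit): all 21 → value 84, running total 347.00
- D (53/37 per unit): 25 of 37 → value 25×53/37 = 35.8108, running total 382.81
Total 382.81.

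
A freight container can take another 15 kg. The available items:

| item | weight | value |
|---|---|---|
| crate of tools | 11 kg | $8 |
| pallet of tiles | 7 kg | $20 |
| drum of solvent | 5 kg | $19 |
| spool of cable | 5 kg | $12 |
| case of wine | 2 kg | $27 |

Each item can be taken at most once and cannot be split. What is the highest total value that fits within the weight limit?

Check high-value combinations within 15 kg:
- pallet of tiles+drum of solvent+case of wine: weight 7+5+2=14, value 20+19+27=66
- pallet of tiles+spool of cable+case of wine: weight 7+5+2=14, value 20+12+27=59
- drum of solvent+spool of cable+case of wine: weight 5+5+2=12, value 19+12+27=58
- pallet of tiles+case of wine: weight 7+2=9, value 20+27=47
- drum of solvent+case of wine: weight 5+2=7, value 19+27=46
Best: $66.

$66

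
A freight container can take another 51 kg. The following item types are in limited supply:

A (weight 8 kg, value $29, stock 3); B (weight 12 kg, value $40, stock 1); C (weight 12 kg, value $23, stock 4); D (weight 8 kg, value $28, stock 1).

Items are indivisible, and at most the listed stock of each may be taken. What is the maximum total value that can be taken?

$155

Top feasible selections:
- 3×A + 1×B + 1×D: weight 44, value 155
- 3×A + 1×B + 1×C: weight 48, value 150
Best: $155.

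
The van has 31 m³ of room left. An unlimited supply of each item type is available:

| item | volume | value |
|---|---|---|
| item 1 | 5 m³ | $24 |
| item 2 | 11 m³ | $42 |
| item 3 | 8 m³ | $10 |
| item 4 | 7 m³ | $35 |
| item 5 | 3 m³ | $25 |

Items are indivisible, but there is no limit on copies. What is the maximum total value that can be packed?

$250

Best value-per-unit is item 5 at 25/3, and filling with it alone uses volume 10×3=30. No mix of the others beats 10×25 = 250.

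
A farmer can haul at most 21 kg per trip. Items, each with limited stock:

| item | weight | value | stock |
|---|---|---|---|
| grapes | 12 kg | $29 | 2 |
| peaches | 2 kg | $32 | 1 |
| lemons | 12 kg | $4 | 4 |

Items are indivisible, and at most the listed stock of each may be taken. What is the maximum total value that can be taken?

Best selections within weight 21 and stock limits:
- 1×grapes + 1×peaches: weight 14, value 61
- 1×peaches + 1×lemons: weight 14, value 36
- 1×peaches: weight 2, value 32
- 1×grapes: weight 12, value 29
Best: $61.

$61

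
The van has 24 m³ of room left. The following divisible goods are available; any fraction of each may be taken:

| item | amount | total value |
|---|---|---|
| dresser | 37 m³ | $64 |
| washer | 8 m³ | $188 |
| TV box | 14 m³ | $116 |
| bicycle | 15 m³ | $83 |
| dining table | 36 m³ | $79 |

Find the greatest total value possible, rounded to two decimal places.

Take in order of value per unit:
- washer (188/8 per unit): all 8 → value 188, running total 188.00
- TV box (116/14 per unit): all 14 → value 116, running total 304.00
- bicycle (83/15 per unit): 2 of 15 → value 2×83/15 = 11.0667, running total 315.07
Total 315.07.

315.07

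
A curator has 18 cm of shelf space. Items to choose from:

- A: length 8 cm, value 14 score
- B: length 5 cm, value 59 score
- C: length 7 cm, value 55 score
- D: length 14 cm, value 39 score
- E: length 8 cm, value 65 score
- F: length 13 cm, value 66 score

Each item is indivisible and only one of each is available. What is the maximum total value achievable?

Check high-value combinations within 18 cm:
- B+F: length 5+13=18, value 59+66=125
- B+E: length 5+8=13, value 59+65=124
- C+E: length 7+8=15, value 55+65=120
Best: 125 score.

125 score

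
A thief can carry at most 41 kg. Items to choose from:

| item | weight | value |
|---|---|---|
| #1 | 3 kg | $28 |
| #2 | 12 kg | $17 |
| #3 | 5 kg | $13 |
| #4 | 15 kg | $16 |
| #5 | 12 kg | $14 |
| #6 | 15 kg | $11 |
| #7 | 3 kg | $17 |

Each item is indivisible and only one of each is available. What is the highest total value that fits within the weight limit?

$91

This is a 0/1 knapsack; check combinations near the capacity.
- #1+#2+#3+#4+#7: weight 3+12+5+15+3=38, value 28+17+13+16+17=91
- #1+#2+#3+#5+#7: weight 3+12+5+12+3=35, value 28+17+13+14+17=89
- #1+#3+#4+#5+#7: weight 3+5+15+12+3=38, value 28+13+16+14+17=88
- #1+#2+#3+#6+#7: weight 3+12+5+15+3=38, value 28+17+13+11+17=86
Best: $91.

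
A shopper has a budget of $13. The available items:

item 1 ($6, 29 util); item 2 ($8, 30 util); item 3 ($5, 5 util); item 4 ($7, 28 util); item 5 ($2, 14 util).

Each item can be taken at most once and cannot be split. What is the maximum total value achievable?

Check high-value combinations within $13:
- item 1+item 4: cost 6+7=13, value 29+28=57
- item 1+item 3+item 5: cost 6+5+2=13, value 29+5+14=48
- item 2+item 5: cost 8+2=10, value 30+14=44
Best: 57 util.

57 util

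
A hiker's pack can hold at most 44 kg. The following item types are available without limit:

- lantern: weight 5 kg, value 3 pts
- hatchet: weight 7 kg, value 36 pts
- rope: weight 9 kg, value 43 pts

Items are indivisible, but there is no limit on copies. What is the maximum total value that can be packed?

Best value-per-unit is hatchet at 36/7; filling with it alone gives 6×36 = 216.
Optimal mix: 5×hatchet + 1×rope → weight 44, value 223.

223 pts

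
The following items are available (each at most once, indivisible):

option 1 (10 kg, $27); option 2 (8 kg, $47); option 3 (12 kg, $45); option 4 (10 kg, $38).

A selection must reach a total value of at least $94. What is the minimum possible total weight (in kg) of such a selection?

Subsets with value ≥ 94, sorted by total weight:
- option 1+option 2+option 4: weight 28, value 112
- option 2+option 3+option 4: weight 30, value 130
- option 1+option 2+option 3: weight 30, value 119
Minimum weight: 28 kg.

28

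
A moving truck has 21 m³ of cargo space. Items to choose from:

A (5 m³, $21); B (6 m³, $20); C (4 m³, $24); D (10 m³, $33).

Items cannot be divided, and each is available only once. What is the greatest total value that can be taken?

Check high-value combinations within 21 m³:
- A+C+D: volume 5+4+10=19, value 21+24+33=78
- B+C+D: volume 6+4+10=20, value 20+24+33=77
- A+B+D: volume 5+6+10=21, value 21+20+33=74
Best: $78.

$78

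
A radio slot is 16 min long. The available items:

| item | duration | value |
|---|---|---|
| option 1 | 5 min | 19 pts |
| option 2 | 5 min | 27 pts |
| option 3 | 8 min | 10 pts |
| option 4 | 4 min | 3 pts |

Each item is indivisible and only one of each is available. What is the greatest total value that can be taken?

49 pts

Check high-value combinations within 16 min:
- option 1+option 2+option 4: duration 5+5+4=14, value 19+27+3=49
- option 1+option 2: duration 5+5=10, value 19+27=46
- option 2+option 3: duration 5+8=13, value 27+10=37
Best: 49 pts.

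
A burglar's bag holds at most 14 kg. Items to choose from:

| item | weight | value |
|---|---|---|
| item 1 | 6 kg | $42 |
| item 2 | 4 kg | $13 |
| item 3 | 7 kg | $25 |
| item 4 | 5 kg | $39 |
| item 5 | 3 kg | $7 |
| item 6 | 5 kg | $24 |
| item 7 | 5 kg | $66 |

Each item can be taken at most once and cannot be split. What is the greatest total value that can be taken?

$118

This is a 0/1 knapsack; check combinations near the capacity.
- item 2+item 4+item 7: weight 4+5+5=14, value 13+39+66=118
- item 1+item 5+item 7: weight 6+3+5=14, value 42+7+66=115
- item 4+item 5+item 7: weight 5+3+5=13, value 39+7+66=112
- item 1+item 7: weight 6+5=11, value 42+66=108
- item 4+item 7: weight 5+5=10, value 39+66=105
Best: $118.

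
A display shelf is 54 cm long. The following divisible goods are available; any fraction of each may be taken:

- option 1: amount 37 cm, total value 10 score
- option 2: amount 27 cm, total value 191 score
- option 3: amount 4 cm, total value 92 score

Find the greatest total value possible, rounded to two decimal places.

Take in order of value per unit:
- option 3 (92/4 per unit): all 4 → value 92, running total 92.00
- option 2 (191/27 per unit): all 27 → value 191, running total 283.00
- option 1 (10/37 per unit): 23 of 37 → value 23×10/37 = 6.2162, running total 289.22
Total 289.22.

289.22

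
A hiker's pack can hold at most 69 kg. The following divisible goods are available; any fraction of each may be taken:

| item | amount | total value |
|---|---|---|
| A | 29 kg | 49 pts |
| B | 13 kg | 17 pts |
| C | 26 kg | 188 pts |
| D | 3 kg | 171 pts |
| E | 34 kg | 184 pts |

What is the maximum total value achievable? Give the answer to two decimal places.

Take in order of value per unit:
- D (171/3 per unit): all 3 → value 171, running total 171.00
- C (188/26 per unit): all 26 → value 188, running total 359.00
- E (184/34 per unit): all 34 → value 184, running total 543.00
- A (49/29 per unit): 6 of 29 → value 6×49/29 = 10.1379, running total 553.14
Total 553.14.

553.14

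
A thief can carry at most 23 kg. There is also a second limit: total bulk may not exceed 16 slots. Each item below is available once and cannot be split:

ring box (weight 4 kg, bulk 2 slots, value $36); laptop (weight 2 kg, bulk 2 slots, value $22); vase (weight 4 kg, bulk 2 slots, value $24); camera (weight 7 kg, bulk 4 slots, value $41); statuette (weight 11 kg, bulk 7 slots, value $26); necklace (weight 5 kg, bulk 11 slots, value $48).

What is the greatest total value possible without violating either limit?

$123

Feasible sets respecting both limits:
- ring box+laptop+vase+camera: weight 17, bulk 10, value 123
- ring box+laptop+vase+statuette: weight 21, bulk 13, value 108
- ring box+vase+necklace: weight 13, bulk 15, value 108
- ring box+laptop+necklace: weight 11, bulk 15, value 106
Best: $123.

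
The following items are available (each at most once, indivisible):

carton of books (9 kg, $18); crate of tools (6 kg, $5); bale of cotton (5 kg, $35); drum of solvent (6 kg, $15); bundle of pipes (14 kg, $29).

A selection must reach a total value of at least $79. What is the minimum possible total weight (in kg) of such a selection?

Subsets with value ≥ 79, sorted by total weight:
- bale of cotton+drum of solvent+bundle of pipes: weight 25, value 79
- carton of books+bale of cotton+bundle of pipes: weight 28, value 82
Minimum weight: 25 kg.

25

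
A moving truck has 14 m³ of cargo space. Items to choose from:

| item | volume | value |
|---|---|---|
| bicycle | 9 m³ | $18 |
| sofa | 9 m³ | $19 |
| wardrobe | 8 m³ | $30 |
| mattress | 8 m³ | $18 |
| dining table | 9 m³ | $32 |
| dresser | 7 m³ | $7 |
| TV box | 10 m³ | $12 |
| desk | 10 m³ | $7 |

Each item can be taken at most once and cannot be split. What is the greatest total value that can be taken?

Check high-value combinations within 14 m³:
- dining table: volume 9, value 32
- wardrobe: volume 8, value 30
- sofa: volume 9, value 19
Best: $32.

$32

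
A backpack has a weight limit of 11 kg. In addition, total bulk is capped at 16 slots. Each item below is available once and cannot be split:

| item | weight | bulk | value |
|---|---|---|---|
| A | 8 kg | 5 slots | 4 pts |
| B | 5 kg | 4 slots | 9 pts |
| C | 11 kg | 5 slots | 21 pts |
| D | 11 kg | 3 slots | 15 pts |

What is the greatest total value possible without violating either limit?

21 pts

Feasible sets respecting both limits:
- C: weight 11, bulk 5, value 21
- D: weight 11, bulk 3, value 15
- B: weight 5, bulk 4, value 9
- A: weight 8, bulk 5, value 4
Best: 21 pts.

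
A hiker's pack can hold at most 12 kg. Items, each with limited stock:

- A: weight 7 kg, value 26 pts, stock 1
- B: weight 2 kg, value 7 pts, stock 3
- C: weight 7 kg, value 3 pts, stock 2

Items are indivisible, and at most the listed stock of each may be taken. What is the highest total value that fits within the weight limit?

40 pts

Top feasible selections:
- 1×A + 2×B: weight 11, value 40
- 1×A + 1×B: weight 9, value 33
- 1×A: weight 7, value 26
- 3×B: weight 6, value 21
Best: 40 pts.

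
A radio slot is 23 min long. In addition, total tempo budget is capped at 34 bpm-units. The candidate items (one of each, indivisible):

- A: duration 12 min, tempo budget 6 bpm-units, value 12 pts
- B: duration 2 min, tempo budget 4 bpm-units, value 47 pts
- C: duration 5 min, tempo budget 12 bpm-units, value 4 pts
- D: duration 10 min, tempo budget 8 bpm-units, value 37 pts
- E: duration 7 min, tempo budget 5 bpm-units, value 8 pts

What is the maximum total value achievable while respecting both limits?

Feasible sets respecting both limits:
- B+D+E: duration 19, tempo budget 17, value 92
- B+C+D: duration 17, tempo budget 24, value 88
- B+D: duration 12, tempo budget 12, value 84
Best: 92 pts.

92 pts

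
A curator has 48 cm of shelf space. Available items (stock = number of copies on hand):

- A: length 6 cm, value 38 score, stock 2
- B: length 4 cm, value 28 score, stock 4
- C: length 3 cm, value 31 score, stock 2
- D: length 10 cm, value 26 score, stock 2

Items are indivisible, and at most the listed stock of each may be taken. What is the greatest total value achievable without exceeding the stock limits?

Top feasible selections:
- 2×A + 4×B + 2×C + 1×D: length 44, value 276
- 1×A + 4×B + 2×C + 2×D: length 48, value 264
Best: 276 score.

276 score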